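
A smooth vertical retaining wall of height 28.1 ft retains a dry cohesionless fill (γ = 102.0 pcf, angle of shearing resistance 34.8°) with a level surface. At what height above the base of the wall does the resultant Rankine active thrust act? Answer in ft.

9.37 ft

K_a = 0.2733.
The pressure distribution is triangular, so the resultant acts at H/3 above the base = 28.1/3 = 9.367 ft.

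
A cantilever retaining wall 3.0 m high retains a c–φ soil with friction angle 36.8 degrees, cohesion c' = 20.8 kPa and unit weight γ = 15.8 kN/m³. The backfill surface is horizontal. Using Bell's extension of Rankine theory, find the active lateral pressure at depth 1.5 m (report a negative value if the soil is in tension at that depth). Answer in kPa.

K_a = (1 − sin φ)/(1 + sin φ) = 0.2508.
σ_a = K_a γ z − 2c√K_a = 0.2508×15.8×1.5 − 2×20.8×0.5008 = -14.89 kPa.

-14.9 kPa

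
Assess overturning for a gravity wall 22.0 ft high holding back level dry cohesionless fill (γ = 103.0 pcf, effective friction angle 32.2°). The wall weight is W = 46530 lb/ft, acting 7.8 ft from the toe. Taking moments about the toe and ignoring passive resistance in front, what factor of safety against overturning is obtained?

K_a = tan²(45° − 32.2°/2) = 0.3047.
P_a = ½K_aγH² = 0.5×0.3047×103.0×22.0² = 7596 lb/ft, acting at H/3 = 7.333 ft above the base.
Overturning moment M_o = P_a × H/3 = 7596 × 7.333 = 55700.
Resisting moment M_r = W × 7.8 = 46530 × 7.8 = 362900.
FS_overturning = M_r/M_o = 362900/55700 = 6.516.

6.52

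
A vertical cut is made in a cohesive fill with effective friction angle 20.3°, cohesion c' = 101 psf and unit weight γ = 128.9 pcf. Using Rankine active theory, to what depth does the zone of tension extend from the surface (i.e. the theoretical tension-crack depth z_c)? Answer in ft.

2.25 ft

K_a = tan²(45° − 20.3°/2) = 0.4849; √K_a = 0.6963.
The active pressure is zero where K_a γ z = 2c√K_a, so z_c = 2c/(γ√K_a) = 2×101/(128.9×0.6963) = 2.251 ft.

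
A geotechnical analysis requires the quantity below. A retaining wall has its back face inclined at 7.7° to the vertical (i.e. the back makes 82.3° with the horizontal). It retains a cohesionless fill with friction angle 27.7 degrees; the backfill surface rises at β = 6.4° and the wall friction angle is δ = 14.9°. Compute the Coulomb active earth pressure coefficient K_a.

0.424

K_a = sin²(α+φ) / [sin²α · sin(α−δ) · (1 + √{sin(φ+δ)sin(φ−β) / (sin(α−δ)sin(α+β))})²].
With α = 82.3°, φ = 27.7°, δ = 14.9°, β = 6.4°: K_a = 0.4237.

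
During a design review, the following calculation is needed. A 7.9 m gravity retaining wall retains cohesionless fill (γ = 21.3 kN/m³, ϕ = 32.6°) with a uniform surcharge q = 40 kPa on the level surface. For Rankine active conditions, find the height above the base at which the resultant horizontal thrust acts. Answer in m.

3.06 m

K_a = 0.2997.
Triangular part P₁ = ½K_aγH² = 199.2 at H/3 = 2.633 m; rectangular part P₂ = K_a q H = 94.72 at H/2 = 3.950 m.
ȳ = (P₁·2.633 + P₂·3.950)/(P₁+P₂) = 3.058 m.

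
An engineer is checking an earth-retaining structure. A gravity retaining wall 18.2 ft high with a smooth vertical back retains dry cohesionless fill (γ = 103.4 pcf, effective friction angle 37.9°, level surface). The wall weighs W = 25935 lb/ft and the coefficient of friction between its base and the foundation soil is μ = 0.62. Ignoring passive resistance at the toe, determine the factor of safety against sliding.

3.93

K_a = tan²(45° − 37.9°/2) = 0.2389.
P_a = ½K_aγH² = 0.5×0.2389×103.4×18.2² = 4092 lb/ft, acting at H/3 = 6.067 ft above the base.
FS_sliding = μW / P_a = 0.62×25935 / 4092 = 3.930.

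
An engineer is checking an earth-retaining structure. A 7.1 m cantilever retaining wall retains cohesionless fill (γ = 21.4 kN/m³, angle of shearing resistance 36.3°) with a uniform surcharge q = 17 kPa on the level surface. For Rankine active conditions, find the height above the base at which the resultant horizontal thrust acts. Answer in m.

K_a = 0.2563.
Triangular part P₁ = ½K_aγH² = 138.2 at H/3 = 2.367 m; rectangular part P₂ = K_a q H = 30.93 at H/2 = 3.550 m.
ȳ = (P₁·2.367 + P₂·3.550)/(P₁+P₂) = 2.583 m.

2.58 m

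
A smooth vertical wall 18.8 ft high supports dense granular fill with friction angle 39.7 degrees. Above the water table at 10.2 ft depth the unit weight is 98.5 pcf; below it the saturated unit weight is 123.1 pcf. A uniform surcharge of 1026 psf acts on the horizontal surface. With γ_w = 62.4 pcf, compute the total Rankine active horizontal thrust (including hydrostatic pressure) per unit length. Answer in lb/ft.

10100 lb/ft

K_a = tan²(45° − φ/2) = 0.2204.
γ' = 123.1 − 62.4 = 60.70 pcf. h₂ = H − d_w = 8.6 ft.
σ'_h: at surface K_a·q = 226.2; at WT K_a(q+γd_w) = 447.6; at base K_a(q+γd_w+γ'h₂) = 562.7 psf.
P₁ = ½(226.2+447.6)×10.2 = 3436; P₂ = ½(447.6+562.7)×8.6 = 4344; P_w = ½γ_w h₂² = 2308.
Total = 3436+4344+2308 = 10090 lb/ft.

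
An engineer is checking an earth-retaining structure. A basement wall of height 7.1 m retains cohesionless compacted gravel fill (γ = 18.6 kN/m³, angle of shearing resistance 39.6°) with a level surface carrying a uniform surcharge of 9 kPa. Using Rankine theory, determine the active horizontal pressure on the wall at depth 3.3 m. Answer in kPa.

15.6 kPa

K_a = (1 − sin φ)/(1 + sin φ) = 0.2214.
σ_v = γz + q = 18.6 × 3.3 + 9 = 70.38 kPa.
σ_h = K_a σ_v = 0.2214 × 70.38 = 15.58 kPa.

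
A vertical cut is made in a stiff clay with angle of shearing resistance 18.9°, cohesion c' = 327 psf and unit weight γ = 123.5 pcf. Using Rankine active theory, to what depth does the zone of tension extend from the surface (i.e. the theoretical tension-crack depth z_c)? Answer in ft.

K_a = tan²(45° − 18.9°/2) = 0.5107; √K_a = 0.7146.
The active pressure is zero where K_a γ z = 2c√K_a, so z_c = 2c/(γ√K_a) = 2×327/(123.5×0.7146) = 7.410 ft.

7.41 ft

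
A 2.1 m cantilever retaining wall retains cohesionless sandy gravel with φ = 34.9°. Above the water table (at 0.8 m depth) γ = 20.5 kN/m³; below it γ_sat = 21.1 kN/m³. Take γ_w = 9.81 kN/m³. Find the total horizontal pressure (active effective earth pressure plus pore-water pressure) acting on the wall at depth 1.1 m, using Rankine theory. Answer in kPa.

8.33 kPa

K_a = (1 − sin φ)/(1 + sin φ) = 0.2721.
γ' = 21.1 − 9.81 = 11.29 kN/m³.
Effective vertical stress at 1.1 m: σ'_v = 20.5×0.8 + 11.29×0.300 = 19.79 kPa.
σ'_h = K_a σ'_v = 0.2721 × 19.79 = 5.385 kPa; u = γ_w × 0.300 = 2.943 kPa.
Total σ_h = 5.385 + 2.943 = 8.328 kPa.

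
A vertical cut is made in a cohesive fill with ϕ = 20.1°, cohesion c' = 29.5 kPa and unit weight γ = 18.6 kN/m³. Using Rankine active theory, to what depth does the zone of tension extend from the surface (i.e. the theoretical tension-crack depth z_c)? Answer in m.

K_a = tan²(45° − 20.1°/2) = 0.4885; √K_a = 0.6989.
The active pressure is zero where K_a γ z = 2c√K_a, so z_c = 2c/(γ√K_a) = 2×29.5/(18.6×0.6989) = 4.539 m.

4.54 m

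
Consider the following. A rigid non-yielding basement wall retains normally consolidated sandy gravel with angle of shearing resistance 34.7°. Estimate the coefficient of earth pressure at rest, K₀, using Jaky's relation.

0.431

K₀ = 1 − sin φ' = 1 − sin 34.7° = 0.4307.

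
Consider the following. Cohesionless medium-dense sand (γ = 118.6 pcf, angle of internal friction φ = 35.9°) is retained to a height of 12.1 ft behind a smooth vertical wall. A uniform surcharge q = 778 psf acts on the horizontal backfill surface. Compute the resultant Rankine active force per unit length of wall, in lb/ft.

K_a = tan²(45° − φ/2) = 0.2607.
Soil triangle: ½ K_a γ H² = 0.5×0.2607×118.6×12.1² = 2264 lb/ft.
Surcharge rectangle: K_a q H = 0.2607×778×12.1 = 2455 lb/ft.
Total = 2264 + 2455 = 4718 lb/ft.

4720 lb/ft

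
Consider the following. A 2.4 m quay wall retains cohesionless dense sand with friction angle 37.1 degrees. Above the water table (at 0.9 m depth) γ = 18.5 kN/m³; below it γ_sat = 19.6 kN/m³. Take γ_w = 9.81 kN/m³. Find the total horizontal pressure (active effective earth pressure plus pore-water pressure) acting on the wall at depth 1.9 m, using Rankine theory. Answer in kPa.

16.4 kPa

K_a = (1 − sin φ)/(1 + sin φ) = 0.2475.
γ' = 19.6 − 9.81 = 9.790 kN/m³.
Effective vertical stress at 1.9 m: σ'_v = 18.5×0.9 + 9.790×1.000 = 26.44 kPa.
σ'_h = K_a σ'_v = 0.2475 × 26.44 = 6.544 kPa; u = γ_w × 1.000 = 9.810 kPa.
Total σ_h = 6.544 + 9.810 = 16.35 kPa.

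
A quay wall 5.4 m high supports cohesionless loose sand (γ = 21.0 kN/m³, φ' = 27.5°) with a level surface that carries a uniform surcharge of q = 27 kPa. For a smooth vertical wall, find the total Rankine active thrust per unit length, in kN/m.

K_a = tan²(45° − φ/2) = 0.3682.
Soil triangle: ½ K_a γ H² = 0.5×0.3682×21.0×5.4² = 112.7 kN/m.
Surcharge rectangle: K_a q H = 0.3682×27×5.4 = 53.69 kN/m.
Total = 112.7 + 53.69 = 166.4 kN/m.

166 kN/m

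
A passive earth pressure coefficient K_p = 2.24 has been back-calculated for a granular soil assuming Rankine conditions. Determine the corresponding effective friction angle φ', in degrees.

K_p = (1+sin φ)/(1−sin φ) ⇒ sin φ = (K_p − 1)/(K_p + 1) = 0.3827.
φ = arcsin(0.3827) = 22.50°.

22.5°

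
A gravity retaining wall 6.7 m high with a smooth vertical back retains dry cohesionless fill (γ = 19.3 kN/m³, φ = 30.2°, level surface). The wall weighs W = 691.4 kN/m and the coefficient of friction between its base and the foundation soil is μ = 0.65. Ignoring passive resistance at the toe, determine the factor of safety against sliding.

3.14

K_a = tan²(45° − 30.2°/2) = 0.3307.
P_a = ½K_aγH² = 0.5×0.3307×19.3×6.7² = 143.2 kN/m, acting at H/3 = 2.233 m above the base.
FS_sliding = μW / P_a = 0.65×691.4 / 143.2 = 3.138.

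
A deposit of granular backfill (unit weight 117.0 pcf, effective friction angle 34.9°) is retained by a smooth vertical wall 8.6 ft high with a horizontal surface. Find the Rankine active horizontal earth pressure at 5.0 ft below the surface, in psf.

K_a = (1 − sin φ)/(1 + sin φ) = 0.2721.
σ_h = K_a γ z = 0.2721 × 117.0 × 5.0 = 159.2 psf.

159 psf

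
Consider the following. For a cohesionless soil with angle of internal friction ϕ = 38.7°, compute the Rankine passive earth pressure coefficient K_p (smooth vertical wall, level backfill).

4.34

K_p = (1 + sin φ)/(1 − sin φ) = tan²(45° + 38.7°/2) = 4.337.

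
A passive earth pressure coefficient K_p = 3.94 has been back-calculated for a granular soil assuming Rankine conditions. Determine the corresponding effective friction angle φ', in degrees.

K_p = (1+sin φ)/(1−sin φ) ⇒ sin φ = (K_p − 1)/(K_p + 1) = 0.5951.
φ = arcsin(0.5951) = 36.52°.

36.5°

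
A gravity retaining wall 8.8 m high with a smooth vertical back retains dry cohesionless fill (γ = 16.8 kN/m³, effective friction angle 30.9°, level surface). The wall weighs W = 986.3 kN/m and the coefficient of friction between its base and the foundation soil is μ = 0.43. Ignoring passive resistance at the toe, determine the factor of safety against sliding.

2.03

K_a = tan²(45° − 30.9°/2) = 0.3214.
P_a = ½K_aγH² = 0.5×0.3214×16.8×8.8² = 209.1 kN/m, acting at H/3 = 2.933 m above the base.
FS_sliding = μW / P_a = 0.43×986.3 / 209.1 = 2.029.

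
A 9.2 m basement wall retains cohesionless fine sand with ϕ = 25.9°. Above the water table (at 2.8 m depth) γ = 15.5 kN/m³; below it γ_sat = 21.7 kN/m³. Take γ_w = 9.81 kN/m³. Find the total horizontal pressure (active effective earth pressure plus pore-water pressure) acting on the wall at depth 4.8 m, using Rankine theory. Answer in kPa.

46.0 kPa

K_a = (1 − sin φ)/(1 + sin φ) = 0.3920.
γ' = 21.7 − 9.81 = 11.89 kN/m³.
Effective vertical stress at 4.8 m: σ'_v = 15.5×2.8 + 11.89×2.00 = 67.18 kPa.
σ'_h = K_a σ'_v = 0.3920 × 67.18 = 26.33 kPa; u = γ_w × 2.00 = 19.62 kPa.
Total σ_h = 26.33 + 19.62 = 45.95 kPa.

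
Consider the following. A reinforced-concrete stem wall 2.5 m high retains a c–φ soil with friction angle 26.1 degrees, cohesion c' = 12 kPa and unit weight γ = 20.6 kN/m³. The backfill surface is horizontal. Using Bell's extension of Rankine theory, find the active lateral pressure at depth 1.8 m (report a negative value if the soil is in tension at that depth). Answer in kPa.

K_a = (1 − sin φ)/(1 + sin φ) = 0.3889.
σ_a = K_a γ z − 2c√K_a = 0.3889×20.6×1.8 − 2×12×0.6237 = -0.5456 kPa.

-0.546 kPa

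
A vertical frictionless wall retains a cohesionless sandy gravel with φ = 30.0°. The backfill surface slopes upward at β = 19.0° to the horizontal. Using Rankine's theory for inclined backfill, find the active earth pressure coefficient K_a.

K_a = cos β · (cos β − √(cos²β − cos²φ)) / (cos β + √(cos²β − cos²φ)).
cos β = 0.9455, cos φ = 0.8660, √(cos²β − cos²φ) = 0.3795.
K_a = 0.9455 × (0.9455 − 0.3795)/(0.9455 + 0.3795) = 0.4039.

0.404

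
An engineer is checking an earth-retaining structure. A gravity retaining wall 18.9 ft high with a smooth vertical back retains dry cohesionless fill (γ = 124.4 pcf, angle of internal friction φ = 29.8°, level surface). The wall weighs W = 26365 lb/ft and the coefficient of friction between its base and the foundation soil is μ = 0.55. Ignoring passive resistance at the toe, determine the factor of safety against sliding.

K_a = tan²(45° − 29.8°/2) = 0.3360.
P_a = ½K_aγH² = 0.5×0.3360×124.4×18.9² = 7466 lb/ft, acting at H/3 = 6.300 ft above the base.
FS_sliding = μW / P_a = 0.55×26365 / 7466 = 1.942.

1.94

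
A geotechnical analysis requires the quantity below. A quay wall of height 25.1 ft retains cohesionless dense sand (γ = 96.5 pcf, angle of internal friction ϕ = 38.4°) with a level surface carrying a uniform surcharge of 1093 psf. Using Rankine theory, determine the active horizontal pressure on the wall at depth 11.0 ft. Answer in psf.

K_a = (1 − sin φ)/(1 + sin φ) = 0.2337.
σ_v = γz + q = 96.5 × 11.0 + 1093 = 2154 psf.
σ_h = K_a σ_v = 0.2337 × 2154 = 503.5 psf.

503 psf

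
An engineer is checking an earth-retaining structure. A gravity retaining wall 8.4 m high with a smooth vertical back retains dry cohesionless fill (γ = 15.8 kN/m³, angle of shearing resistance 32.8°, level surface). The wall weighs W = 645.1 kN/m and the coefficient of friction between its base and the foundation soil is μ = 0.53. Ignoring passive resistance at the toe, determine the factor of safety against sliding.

2.06

K_a = tan²(45° − 32.8°/2) = 0.2973.
P_a = ½K_aγH² = 0.5×0.2973×15.8×8.4² = 165.7 kN/m, acting at H/3 = 2.800 m above the base.
FS_sliding = μW / P_a = 0.53×645.1 / 165.7 = 2.063.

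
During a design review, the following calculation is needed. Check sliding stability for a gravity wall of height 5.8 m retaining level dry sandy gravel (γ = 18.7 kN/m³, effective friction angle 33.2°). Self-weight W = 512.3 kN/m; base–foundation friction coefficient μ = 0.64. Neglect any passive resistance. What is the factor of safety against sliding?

K_a = tan²(45° − 33.2°/2) = 0.2924.
P_a = ½K_aγH² = 0.5×0.2924×18.7×5.8² = 91.96 kN/m, acting at H/3 = 1.933 m above the base.
FS_sliding = μW / P_a = 0.64×512.3 / 91.96 = 3.566.

3.57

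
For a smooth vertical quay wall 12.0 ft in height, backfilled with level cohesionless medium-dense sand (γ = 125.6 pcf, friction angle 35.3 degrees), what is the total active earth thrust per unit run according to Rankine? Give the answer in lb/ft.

K_a = tan²(45° − φ/2) = 0.2675.
P_a = ½ K_a γ H² = 0.5 × 0.2675 × 125.6 × 12.0² = 2419 lb/ft.

2420 lb/ft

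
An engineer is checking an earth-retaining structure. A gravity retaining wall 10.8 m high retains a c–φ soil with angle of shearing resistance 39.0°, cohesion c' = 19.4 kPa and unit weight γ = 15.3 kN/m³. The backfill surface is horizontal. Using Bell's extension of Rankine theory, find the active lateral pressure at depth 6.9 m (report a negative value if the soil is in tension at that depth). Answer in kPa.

K_a = (1 − sin φ)/(1 + sin φ) = 0.2275.
σ_a = K_a γ z − 2c√K_a = 0.2275×15.3×6.9 − 2×19.4×0.4770 = 5.511 kPa.

5.51 kPa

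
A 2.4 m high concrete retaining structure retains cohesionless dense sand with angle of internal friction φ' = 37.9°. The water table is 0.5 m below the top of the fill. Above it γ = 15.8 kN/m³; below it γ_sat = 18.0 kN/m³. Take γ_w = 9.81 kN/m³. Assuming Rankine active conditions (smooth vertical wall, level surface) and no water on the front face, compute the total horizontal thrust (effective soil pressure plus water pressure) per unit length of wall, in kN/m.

25.3 kN/m

K_a = tan²(45° − φ/2) = 0.2389.
γ' = 18.0 − 9.81 = 8.190 kN/m³. Depth below WT = 1.9 m.
σ'_h at WT = K_a γ d_w = 1.888 kPa; at base = 1.888 + K_a γ' × 1.9 = 5.606 kPa.
P₁ (0–0.5 m) = ½×1.888×0.5 = 0.4719. P₂ (0.5–2.4 m) = ½(1.888+5.606)×1.9 = 7.119.
P_w = ½ γ_w h₂² = 0.5×9.81×1.9² = 17.71. Total = 0.4719+7.119+17.71 = 25.30 kN/m.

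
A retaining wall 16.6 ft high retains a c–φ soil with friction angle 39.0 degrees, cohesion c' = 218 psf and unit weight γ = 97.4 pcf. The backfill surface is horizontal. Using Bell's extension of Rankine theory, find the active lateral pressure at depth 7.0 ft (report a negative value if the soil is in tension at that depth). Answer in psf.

-52.8 psf

K_a = (1 − sin φ)/(1 + sin φ) = 0.2275.
σ_a = K_a γ z − 2c√K_a = 0.2275×97.4×7.0 − 2×218×0.4770 = -52.85 psf.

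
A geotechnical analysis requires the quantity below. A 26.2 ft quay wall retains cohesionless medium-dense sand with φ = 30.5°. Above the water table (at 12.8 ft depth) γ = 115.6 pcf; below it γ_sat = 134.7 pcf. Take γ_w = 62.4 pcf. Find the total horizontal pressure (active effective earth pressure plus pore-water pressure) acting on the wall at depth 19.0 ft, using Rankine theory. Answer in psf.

1020 psf

K_a = (1 − sin φ)/(1 + sin φ) = 0.3267.
γ' = 134.7 − 62.4 = 72.30 pcf.
Effective vertical stress at 19.0 ft: σ'_v = 115.6×12.8 + 72.30×6.20 = 1928 psf.
σ'_h = K_a σ'_v = 0.3267 × 1928 = 629.8 psf; u = γ_w × 6.20 = 386.9 psf.
Total σ_h = 629.8 + 386.9 = 1017 psf.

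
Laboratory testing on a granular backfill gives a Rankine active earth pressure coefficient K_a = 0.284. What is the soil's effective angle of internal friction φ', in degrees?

K_a = tan²(45° − φ/2) ⇒ 45° − φ/2 = arctan(√0.284) = 28.05°.
φ = 2(45° − 28.05°) = 33.89°.

33.9°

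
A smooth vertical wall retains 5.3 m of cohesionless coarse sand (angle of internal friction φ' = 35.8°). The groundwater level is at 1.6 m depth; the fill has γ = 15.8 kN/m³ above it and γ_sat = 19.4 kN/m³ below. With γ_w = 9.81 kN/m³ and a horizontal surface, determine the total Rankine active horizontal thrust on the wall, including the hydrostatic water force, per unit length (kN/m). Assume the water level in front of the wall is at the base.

114 kN/m

K_a = tan²(45° − φ/2) = 0.2619.
γ' = 19.4 − 9.81 = 9.590 kN/m³. Depth below WT = 3.7 m.
σ'_h at WT = K_a γ d_w = 6.620 kPa; at base = 6.620 + K_a γ' × 3.7 = 15.91 kPa.
P₁ (0–1.6 m) = ½×6.620×1.6 = 5.296. P₂ (1.6–5.3 m) = ½(6.620+15.91)×3.7 = 41.68.
P_w = ½ γ_w h₂² = 0.5×9.81×3.7² = 67.15. Total = 5.296+41.68+67.15 = 114.1 kN/m.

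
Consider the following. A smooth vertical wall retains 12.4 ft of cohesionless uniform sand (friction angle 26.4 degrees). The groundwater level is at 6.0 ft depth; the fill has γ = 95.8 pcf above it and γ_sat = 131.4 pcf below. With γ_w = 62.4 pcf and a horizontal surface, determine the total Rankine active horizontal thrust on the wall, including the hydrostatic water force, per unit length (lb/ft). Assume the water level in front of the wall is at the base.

3900 lb/ft

K_a = tan²(45° − φ/2) = 0.3844.
γ' = 131.4 − 62.4 = 69.00 pcf. Depth below WT = 6.4 ft.
σ'_h at WT = K_a γ d_w = 221.0 psf; at base = 221.0 + K_a γ' × 6.4 = 390.7 psf.
P₁ (0–6.0 ft) = ½×221.0×6.0 = 662.9. P₂ (6.0–12.4 ft) = ½(221.0+390.7)×6.4 = 1957.
P_w = ½ γ_w h₂² = 0.5×62.4×6.4² = 1278. Total = 662.9+1957+1278 = 3898 lb/ft.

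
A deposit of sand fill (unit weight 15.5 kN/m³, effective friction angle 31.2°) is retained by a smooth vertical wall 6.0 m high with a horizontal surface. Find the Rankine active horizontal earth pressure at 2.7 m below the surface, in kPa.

13.3 kPa

K_a = (1 − sin φ)/(1 + sin φ) = 0.3175.
σ_h = K_a γ z = 0.3175 × 15.5 × 2.7 = 13.29 kPa.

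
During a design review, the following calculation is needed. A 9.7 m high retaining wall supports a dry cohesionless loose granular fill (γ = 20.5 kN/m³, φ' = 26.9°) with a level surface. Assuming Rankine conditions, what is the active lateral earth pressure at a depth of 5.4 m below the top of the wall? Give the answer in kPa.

41.7 kPa

K_a = (1 − sin φ)/(1 + sin φ) = 0.3770.
σ_h = K_a γ z = 0.3770 × 20.5 × 5.4 = 41.73 kPa.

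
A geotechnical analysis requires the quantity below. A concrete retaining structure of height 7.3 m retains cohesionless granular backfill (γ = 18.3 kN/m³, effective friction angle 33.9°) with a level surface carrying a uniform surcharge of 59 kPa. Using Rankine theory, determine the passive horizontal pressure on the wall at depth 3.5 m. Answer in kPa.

433 kPa

K_p = (1 + sin φ)/(1 − sin φ) = 3.522.
σ_v = γz + q = 18.3 × 3.5 + 59 = 123.0 kPa.
σ_h = K_p σ_v = 3.522 × 123.0 = 433.4 kPa.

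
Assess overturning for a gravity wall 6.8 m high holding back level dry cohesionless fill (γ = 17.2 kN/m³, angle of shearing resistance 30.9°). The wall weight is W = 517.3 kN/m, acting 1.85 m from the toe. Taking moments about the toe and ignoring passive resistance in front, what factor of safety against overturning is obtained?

3.30

K_a = tan²(45° − 30.9°/2) = 0.3214.
P_a = ½K_aγH² = 0.5×0.3214×17.2×6.8² = 127.8 kN/m, acting at H/3 = 2.267 m above the base.
Overturning moment M_o = P_a × H/3 = 127.8 × 2.267 = 289.7.
Resisting moment M_r = W × 1.85 = 517.3 × 1.85 = 957.0.
FS_overturning = M_r/M_o = 957.0/289.7 = 3.303.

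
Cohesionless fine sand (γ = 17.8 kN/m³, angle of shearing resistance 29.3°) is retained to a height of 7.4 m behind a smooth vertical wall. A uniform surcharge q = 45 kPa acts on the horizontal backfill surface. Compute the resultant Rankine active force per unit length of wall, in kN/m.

281 kN/m

K_a = tan²(45° − φ/2) = 0.3428.
Soil triangle: ½ K_a γ H² = 0.5×0.3428×17.8×7.4² = 167.1 kN/m.
Surcharge rectangle: K_a q H = 0.3428×45×7.4 = 114.2 kN/m.
Total = 167.1 + 114.2 = 281.3 kN/m.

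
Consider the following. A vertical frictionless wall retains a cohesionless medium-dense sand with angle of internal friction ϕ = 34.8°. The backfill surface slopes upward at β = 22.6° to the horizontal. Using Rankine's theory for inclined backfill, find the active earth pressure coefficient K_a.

0.344

K_a = cos β · (cos β − √(cos²β − cos²φ)) / (cos β + √(cos²β − cos²φ)).
cos β = 0.9232, cos φ = 0.8211, √(cos²β − cos²φ) = 0.4219.
K_a = 0.9232 × (0.9232 − 0.4219)/(0.9232 + 0.4219) = 0.3440.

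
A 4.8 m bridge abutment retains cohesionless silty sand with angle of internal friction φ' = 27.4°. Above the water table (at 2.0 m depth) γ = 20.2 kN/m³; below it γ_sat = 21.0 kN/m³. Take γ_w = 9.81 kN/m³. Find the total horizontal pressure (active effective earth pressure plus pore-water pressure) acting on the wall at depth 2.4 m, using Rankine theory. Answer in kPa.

20.5 kPa

K_a = (1 − sin φ)/(1 + sin φ) = 0.3697.
γ' = 21.0 − 9.81 = 11.19 kN/m³.
Effective vertical stress at 2.4 m: σ'_v = 20.2×2.0 + 11.19×0.400 = 44.88 kPa.
σ'_h = K_a σ'_v = 0.3697 × 44.88 = 16.59 kPa; u = γ_w × 0.400 = 3.924 kPa.
Total σ_h = 16.59 + 3.924 = 20.51 kPa.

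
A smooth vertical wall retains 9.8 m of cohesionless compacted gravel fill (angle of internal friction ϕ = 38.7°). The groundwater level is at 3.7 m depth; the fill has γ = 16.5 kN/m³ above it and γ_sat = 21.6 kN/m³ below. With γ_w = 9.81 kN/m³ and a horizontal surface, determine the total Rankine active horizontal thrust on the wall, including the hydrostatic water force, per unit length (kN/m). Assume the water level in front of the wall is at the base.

K_a = tan²(45° − φ/2) = 0.2306.
γ' = 21.6 − 9.81 = 11.79 kN/m³. Depth below WT = 6.1 m.
σ'_h at WT = K_a γ d_w = 14.08 kPa; at base = 14.08 + K_a γ' × 6.1 = 30.66 kPa.
P₁ (0–3.7 m) = ½×14.08×3.7 = 26.04. P₂ (3.7–9.8 m) = ½(14.08+30.66)×6.1 = 136.5.
P_w = ½ γ_w h₂² = 0.5×9.81×6.1² = 182.5. Total = 26.04+136.5+182.5 = 345.0 kN/m.

345 kN/m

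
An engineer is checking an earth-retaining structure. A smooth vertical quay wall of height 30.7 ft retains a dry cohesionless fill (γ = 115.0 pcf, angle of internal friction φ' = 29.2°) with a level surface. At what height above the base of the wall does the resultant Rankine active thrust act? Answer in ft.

10.2 ft

K_a = 0.3442.
The pressure distribution is triangular, so the resultant acts at H/3 above the base = 30.7/3 = 10.23 ft.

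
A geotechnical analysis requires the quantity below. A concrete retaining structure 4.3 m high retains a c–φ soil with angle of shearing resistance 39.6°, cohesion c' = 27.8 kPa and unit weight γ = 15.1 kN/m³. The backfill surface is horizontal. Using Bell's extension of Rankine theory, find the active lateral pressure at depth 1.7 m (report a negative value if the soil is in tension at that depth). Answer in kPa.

K_a = (1 − sin φ)/(1 + sin φ) = 0.2214.
σ_a = K_a γ z − 2c√K_a = 0.2214×15.1×1.7 − 2×27.8×0.4706 = -20.48 kPa.

-20.5 kPa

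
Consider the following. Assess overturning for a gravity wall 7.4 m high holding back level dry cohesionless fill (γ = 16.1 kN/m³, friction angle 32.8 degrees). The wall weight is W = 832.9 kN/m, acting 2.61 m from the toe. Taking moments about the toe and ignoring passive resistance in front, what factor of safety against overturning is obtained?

K_a = tan²(45° − 32.8°/2) = 0.2973.
P_a = ½K_aγH² = 0.5×0.2973×16.1×7.4² = 131.0 kN/m, acting at H/3 = 2.467 m above the base.
Overturning moment M_o = P_a × H/3 = 131.0 × 2.467 = 323.2.
Resisting moment M_r = W × 2.61 = 832.9 × 2.61 = 2174.
FS_overturning = M_r/M_o = 2174/323.2 = 6.725.

6.73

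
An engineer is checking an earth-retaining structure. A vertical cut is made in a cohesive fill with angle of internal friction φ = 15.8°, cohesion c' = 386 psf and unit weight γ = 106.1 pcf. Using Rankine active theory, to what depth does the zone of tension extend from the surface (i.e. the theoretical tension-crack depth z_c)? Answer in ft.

K_a = tan²(45° − 15.8°/2) = 0.5720; √K_a = 0.7563.
The active pressure is zero where K_a γ z = 2c√K_a, so z_c = 2c/(γ√K_a) = 2×386/(106.1×0.7563) = 9.621 ft.

9.62 ft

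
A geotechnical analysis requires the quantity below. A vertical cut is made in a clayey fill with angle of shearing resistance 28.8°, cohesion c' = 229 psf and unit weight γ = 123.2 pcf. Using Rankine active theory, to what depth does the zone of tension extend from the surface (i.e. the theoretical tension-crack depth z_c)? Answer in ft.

6.29 ft

K_a = tan²(45° − 28.8°/2) = 0.3498; √K_a = 0.5914.
The active pressure is zero where K_a γ z = 2c√K_a, so z_c = 2c/(γ√K_a) = 2×229/(123.2×0.5914) = 6.286 ft.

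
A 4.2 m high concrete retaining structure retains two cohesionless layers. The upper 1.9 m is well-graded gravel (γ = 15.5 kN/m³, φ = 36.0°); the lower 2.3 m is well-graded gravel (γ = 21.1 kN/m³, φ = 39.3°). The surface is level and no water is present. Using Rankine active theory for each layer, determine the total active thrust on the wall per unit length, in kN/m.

35.0 kN/m

K_a1 = tan²(45°−36.0°/2) = 0.2596; K_a2 = tan²(45°−39.3°/2) = 0.2245.
Layer 1: σ at base = K_a1 γ₁ h₁ = 7.646 kPa; P₁ = ½×7.646×1.9 = 7.263.
Layer 2: σ_v at top = γ₁h₁ = 29.45; σ_h top = K_a2×29.45 = 6.610; σ_h base = K_a2×(29.45+21.1×2.3) = 17.50.
P₂ = ½(6.610+17.50)×2.3 = 27.73. Total P_a = 7.263+27.73 = 34.99 kN/m.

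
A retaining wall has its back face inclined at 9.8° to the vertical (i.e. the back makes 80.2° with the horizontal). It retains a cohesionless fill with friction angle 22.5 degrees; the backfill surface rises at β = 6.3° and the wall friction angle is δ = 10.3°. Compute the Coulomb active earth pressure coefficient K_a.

K_a = sin²(α+φ) / [sin²α · sin(α−δ) · (1 + √{sin(φ+δ)sin(φ−β) / (sin(α−δ)sin(α+β))})²].
With α = 80.2°, φ = 22.5°, δ = 10.3°, β = 6.3°: K_a = 0.5313.

0.531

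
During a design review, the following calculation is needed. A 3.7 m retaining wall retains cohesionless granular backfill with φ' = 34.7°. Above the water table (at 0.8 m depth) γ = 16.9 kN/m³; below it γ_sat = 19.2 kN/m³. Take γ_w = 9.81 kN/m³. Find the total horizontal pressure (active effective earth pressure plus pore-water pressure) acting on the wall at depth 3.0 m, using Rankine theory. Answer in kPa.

K_a = (1 − sin φ)/(1 + sin φ) = 0.2745.
γ' = 19.2 − 9.81 = 9.390 kN/m³.
Effective vertical stress at 3.0 m: σ'_v = 16.9×0.8 + 9.390×2.20 = 34.18 kPa.
σ'_h = K_a σ'_v = 0.2745 × 34.18 = 9.381 kPa; u = γ_w × 2.20 = 21.58 kPa.
Total σ_h = 9.381 + 21.58 = 30.96 kPa.

31.0 kPa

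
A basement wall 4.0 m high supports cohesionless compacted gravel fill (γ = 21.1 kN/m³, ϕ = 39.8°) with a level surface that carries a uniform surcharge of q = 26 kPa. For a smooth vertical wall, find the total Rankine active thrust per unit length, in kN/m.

59.9 kN/m

K_a = tan²(45° − φ/2) = 0.2194.
Soil triangle: ½ K_a γ H² = 0.5×0.2194×21.1×4.0² = 37.04 kN/m.
Surcharge rectangle: K_a q H = 0.2194×26×4.0 = 22.82 kN/m.
Total = 37.04 + 22.82 = 59.86 kN/m.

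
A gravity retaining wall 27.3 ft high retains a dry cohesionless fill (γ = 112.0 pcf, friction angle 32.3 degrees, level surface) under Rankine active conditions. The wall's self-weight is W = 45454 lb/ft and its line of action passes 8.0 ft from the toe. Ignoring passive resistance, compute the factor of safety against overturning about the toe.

3.15

K_a = tan²(45° − 32.3°/2) = 0.3035.
P_a = ½K_aγH² = 0.5×0.3035×112.0×27.3² = 12670 lb/ft, acting at H/3 = 9.100 ft above the base.
Overturning moment M_o = P_a × H/3 = 12670 × 9.100 = 115300.
Resisting moment M_r = W × 8.0 = 45454 × 8.0 = 363600.
FS_overturning = M_r/M_o = 363600/115300 = 3.155.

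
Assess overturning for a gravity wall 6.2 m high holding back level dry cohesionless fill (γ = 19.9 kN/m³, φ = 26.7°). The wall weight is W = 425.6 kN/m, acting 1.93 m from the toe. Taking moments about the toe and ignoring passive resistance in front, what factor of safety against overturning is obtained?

K_a = tan²(45° − 26.7°/2) = 0.3800.
P_a = ½K_aγH² = 0.5×0.3800×19.9×6.2² = 145.3 kN/m, acting at H/3 = 2.067 m above the base.
Overturning moment M_o = P_a × H/3 = 145.3 × 2.067 = 300.3.
Resisting moment M_r = W × 1.93 = 425.6 × 1.93 = 821.4.
FS_overturning = M_r/M_o = 821.4/300.3 = 2.735.

2.73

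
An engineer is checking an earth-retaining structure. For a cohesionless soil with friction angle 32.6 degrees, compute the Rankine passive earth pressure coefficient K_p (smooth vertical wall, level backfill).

K_p = (1 + sin φ)/(1 − sin φ) = tan²(45° + 32.6°/2) = 3.336.

3.34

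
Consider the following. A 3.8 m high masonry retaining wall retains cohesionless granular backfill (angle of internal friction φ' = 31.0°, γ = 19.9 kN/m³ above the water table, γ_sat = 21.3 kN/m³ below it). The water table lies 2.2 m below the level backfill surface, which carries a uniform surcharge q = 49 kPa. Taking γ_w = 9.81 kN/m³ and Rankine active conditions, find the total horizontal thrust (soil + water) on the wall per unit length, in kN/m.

115 kN/m

K_a = tan²(45° − φ/2) = 0.3201.
γ' = 21.3 − 9.81 = 11.49 kN/m³. h₂ = H − d_w = 1.6 m.
σ'_h: at surface K_a·q = 15.68; at WT K_a(q+γd_w) = 29.70; at base K_a(q+γd_w+γ'h₂) = 35.58 kPa.
P₁ = ½(15.68+29.70)×2.2 = 49.92; P₂ = ½(29.70+35.58)×1.6 = 52.23; P_w = ½γ_w h₂² = 12.56.
Total = 49.92+52.23+12.56 = 114.7 kN/m.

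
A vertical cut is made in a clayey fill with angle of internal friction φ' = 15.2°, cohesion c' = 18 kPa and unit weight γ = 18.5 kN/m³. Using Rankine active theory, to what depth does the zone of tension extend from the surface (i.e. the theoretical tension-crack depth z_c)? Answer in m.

K_a = tan²(45° − 15.2°/2) = 0.5845; √K_a = 0.7646.
The active pressure is zero where K_a γ z = 2c√K_a, so z_c = 2c/(γ√K_a) = 2×18/(18.5×0.7646) = 2.545 m.

2.55 m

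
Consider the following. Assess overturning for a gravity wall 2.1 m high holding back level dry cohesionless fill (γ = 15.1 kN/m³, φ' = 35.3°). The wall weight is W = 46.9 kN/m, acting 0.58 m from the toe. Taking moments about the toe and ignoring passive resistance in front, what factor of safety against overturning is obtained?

4.36

K_a = tan²(45° − 35.3°/2) = 0.2675.
P_a = ½K_aγH² = 0.5×0.2675×15.1×2.1² = 8.908 kN/m, acting at H/3 = 0.7000 m above the base.
Overturning moment M_o = P_a × H/3 = 8.908 × 0.7000 = 6.236.
Resisting moment M_r = W × 0.58 = 46.9 × 0.58 = 27.20.
FS_overturning = M_r/M_o = 27.20/6.236 = 4.362.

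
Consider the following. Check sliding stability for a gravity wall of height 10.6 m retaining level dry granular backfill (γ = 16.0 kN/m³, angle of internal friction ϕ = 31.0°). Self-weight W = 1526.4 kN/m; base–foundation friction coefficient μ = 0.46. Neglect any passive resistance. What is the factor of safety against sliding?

K_a = tan²(45° − 31.0°/2) = 0.3201.
P_a = ½K_aγH² = 0.5×0.3201×16.0×10.6² = 287.7 kN/m, acting at H/3 = 3.533 m above the base.
FS_sliding = μW / P_a = 0.46×1526.4 / 287.7 = 2.440.

2.44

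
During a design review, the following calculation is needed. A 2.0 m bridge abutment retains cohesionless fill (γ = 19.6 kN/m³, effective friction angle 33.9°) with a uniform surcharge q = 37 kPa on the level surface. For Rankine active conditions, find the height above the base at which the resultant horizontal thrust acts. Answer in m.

K_a = 0.2839.
Triangular part P₁ = ½K_aγH² = 11.13 at H/3 = 0.6667 m; rectangular part P₂ = K_a q H = 21.01 at H/2 = 1.000 m.
ȳ = (P₁·0.6667 + P₂·1.000)/(P₁+P₂) = 0.8846 m.

0.885 m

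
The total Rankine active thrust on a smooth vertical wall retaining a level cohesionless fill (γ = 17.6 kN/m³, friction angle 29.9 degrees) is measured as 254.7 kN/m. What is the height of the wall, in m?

K_a = 0.3347. P_a = ½ K_a γ H² ⇒ H = √(2P_a/(K_a γ)).
H = √(2×254.7/(0.3347×17.6)) = 9.299 m.

9.30 m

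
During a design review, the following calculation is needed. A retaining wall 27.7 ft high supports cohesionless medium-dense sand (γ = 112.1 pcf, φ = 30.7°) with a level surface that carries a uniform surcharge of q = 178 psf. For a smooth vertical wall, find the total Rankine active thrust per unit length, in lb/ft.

15500 lb/ft

K_a = tan²(45° − φ/2) = 0.3240.
Soil triangle: ½ K_a γ H² = 0.5×0.3240×112.1×27.7² = 13940 lb/ft.
Surcharge rectangle: K_a q H = 0.3240×178×27.7 = 1598 lb/ft.
Total = 13940 + 1598 = 15530 lb/ft.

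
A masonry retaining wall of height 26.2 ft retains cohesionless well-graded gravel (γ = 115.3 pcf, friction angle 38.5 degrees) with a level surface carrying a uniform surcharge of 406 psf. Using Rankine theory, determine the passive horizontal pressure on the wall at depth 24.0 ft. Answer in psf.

K_p = (1 + sin φ)/(1 − sin φ) = 4.298.
σ_v = γz + q = 115.3 × 24.0 + 406 = 3173 psf.
σ_h = K_p σ_v = 4.298 × 3173 = 13640 psf.

13600 psf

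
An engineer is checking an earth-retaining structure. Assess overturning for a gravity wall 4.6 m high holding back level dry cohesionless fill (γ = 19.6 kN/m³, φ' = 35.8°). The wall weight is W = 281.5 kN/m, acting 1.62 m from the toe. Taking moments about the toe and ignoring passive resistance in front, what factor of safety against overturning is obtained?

5.48

K_a = tan²(45° − 35.8°/2) = 0.2619.
P_a = ½K_aγH² = 0.5×0.2619×19.6×4.6² = 54.30 kN/m, acting at H/3 = 1.533 m above the base.
Overturning moment M_o = P_a × H/3 = 54.30 × 1.533 = 83.26.
Resisting moment M_r = W × 1.62 = 281.5 × 1.62 = 456.0.
FS_overturning = M_r/M_o = 456.0/83.26 = 5.477.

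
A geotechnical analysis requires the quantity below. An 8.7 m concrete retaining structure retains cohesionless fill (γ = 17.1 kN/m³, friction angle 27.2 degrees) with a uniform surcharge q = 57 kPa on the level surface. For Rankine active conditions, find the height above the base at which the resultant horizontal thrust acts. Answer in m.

3.53 m

K_a = 0.3726.
Triangular part P₁ = ½K_aγH² = 241.1 at H/3 = 2.900 m; rectangular part P₂ = K_a q H = 184.8 at H/2 = 4.350 m.
ȳ = (P₁·2.900 + P₂·4.350)/(P₁+P₂) = 3.529 m.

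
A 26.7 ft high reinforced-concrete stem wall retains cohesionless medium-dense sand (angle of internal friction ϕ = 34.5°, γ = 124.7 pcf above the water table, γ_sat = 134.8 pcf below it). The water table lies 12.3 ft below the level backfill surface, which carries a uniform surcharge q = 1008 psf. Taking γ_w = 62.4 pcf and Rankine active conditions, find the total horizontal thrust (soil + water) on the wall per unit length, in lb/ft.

K_a = tan²(45° − φ/2) = 0.2768.
γ' = 134.8 − 62.4 = 72.40 pcf. h₂ = H − d_w = 14.4 ft.
σ'_h: at surface K_a·q = 279.0; at WT K_a(q+γd_w) = 703.6; at base K_a(q+γd_w+γ'h₂) = 992.2 psf.
P₁ = ½(279.0+703.6)×12.3 = 6043; P₂ = ½(703.6+992.2)×14.4 = 12210; P_w = ½γ_w h₂² = 6470.
Total = 6043+12210+6470 = 24720 lb/ft.

24700 lb/ft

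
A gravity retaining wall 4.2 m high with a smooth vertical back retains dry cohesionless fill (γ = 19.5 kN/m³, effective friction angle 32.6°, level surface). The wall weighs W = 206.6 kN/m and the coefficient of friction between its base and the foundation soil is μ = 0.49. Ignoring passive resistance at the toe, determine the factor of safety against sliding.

1.96

K_a = tan²(45° − 32.6°/2) = 0.2997.
P_a = ½K_aγH² = 0.5×0.2997×19.5×4.2² = 51.55 kN/m, acting at H/3 = 1.400 m above the base.
FS_sliding = μW / P_a = 0.49×206.6 / 51.55 = 1.964.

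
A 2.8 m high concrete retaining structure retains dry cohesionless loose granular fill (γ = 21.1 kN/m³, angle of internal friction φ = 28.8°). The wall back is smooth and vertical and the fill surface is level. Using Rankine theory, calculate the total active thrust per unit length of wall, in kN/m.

K_a = tan²(45° − φ/2) = 0.3498.
P_a = ½ K_a γ H² = 0.5 × 0.3498 × 21.1 × 2.8² = 28.93 kN/m.

28.9 kN/m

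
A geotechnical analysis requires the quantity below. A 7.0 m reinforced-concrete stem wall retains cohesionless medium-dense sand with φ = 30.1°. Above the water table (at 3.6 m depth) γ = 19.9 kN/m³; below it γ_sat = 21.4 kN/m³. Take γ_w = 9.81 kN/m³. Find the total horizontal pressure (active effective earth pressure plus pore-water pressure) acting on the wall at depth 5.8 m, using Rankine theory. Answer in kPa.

K_a = (1 − sin φ)/(1 + sin φ) = 0.3320.
γ' = 21.4 − 9.81 = 11.59 kN/m³.
Effective vertical stress at 5.8 m: σ'_v = 19.9×3.6 + 11.59×2.20 = 97.14 kPa.
σ'_h = K_a σ'_v = 0.3320 × 97.14 = 32.25 kPa; u = γ_w × 2.20 = 21.58 kPa.
Total σ_h = 32.25 + 21.58 = 53.83 kPa.

53.8 kPa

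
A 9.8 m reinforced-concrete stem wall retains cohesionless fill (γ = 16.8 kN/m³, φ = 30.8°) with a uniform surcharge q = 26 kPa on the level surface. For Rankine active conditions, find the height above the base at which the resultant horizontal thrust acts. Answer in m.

3.66 m

K_a = 0.3227.
Triangular part P₁ = ½K_aγH² = 260.3 at H/3 = 3.267 m; rectangular part P₂ = K_a q H = 82.23 at H/2 = 4.900 m.
ȳ = (P₁·3.267 + P₂·4.900)/(P₁+P₂) = 3.659 m.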